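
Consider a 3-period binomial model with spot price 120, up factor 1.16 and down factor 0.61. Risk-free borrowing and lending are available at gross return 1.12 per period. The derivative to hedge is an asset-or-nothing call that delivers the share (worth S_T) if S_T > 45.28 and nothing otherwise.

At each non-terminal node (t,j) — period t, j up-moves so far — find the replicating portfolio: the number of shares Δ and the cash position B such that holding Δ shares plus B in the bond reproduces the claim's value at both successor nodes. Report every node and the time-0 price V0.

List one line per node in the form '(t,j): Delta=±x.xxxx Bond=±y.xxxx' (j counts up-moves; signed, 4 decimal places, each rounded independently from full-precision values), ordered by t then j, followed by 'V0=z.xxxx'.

No-arbitrage ⇒ martingale measure with p* = (R−d)/(u−d) = 0.9273.
Terminal payoffs: V(3,0)=0.0000, V(3,1)=51.7963, V(3,2)=98.4979, V(3,3)=187.3075
(2,0): S=44.6520. Δ = (V_up−V_dn)/(S_up−S_dn) = (51.7963−0.0000)/(51.7963−27.2377) = 2.1091. V = [p*·51.7963 + (1−p*)·0.0000]/1.12 = 42.8833. B = V − Δ·S = -51.2918.
(2,1): S=84.9120. Δ = (V_up−V_dn)/(S_up−S_dn) = (98.4979−51.7963)/(98.4979−51.7963) = 1.0000. V = [p*·98.4979 + (1−p*)·51.7963]/1.12 = 84.9120. B = V − Δ·S = 0.0000.
(2,2): S=161.4720. Δ = (V_up−V_dn)/(S_up−S_dn) = (187.3075−98.4979)/(187.3075−98.4979) = 1.0000. V = [p*·187.3075 + (1−p*)·98.4979]/1.12 = 161.4720. B = V − Δ·S = 0.0000.
(1,0): S=73.2000. Δ = (V_up−V_dn)/(S_up−S_dn) = (84.9120−42.8833)/(84.9120−44.6520) = 1.0439. V = [p*·84.9120 + (1−p*)·42.8833]/1.12 = 73.0852. B = V − Δ·S = -3.3306.
(1,1): S=139.2000. Δ = (V_up−V_dn)/(S_up−S_dn) = (161.4720−84.9120)/(161.4720−84.9120) = 1.0000. V = [p*·161.4720 + (1−p*)·84.9120]/1.12 = 139.2000. B = V − Δ·S = 0.0000.
(0,0): S=120.0000. Δ = (V_up−V_dn)/(S_up−S_dn) = (139.2000−73.0852)/(139.2000−73.2000) = 1.0017. V = [p*·139.2000 + (1−p*)·73.0852]/1.12 = 119.9925. B = V − Δ·S = -0.2163.
Self-financing check: at every node Δ·S+B equals the discounted successor values.

(0,0): Delta=1.0017 Bond=-0.2163
(1,0): Delta=1.0439 Bond=-3.3306
(1,1): Delta=1.0000 Bond=0.0000
(2,0): Delta=2.1091 Bond=-51.2918
(2,1): Delta=1.0000 Bond=0.0000
(2,2): Delta=1.0000 Bond=0.0000
V0=119.9925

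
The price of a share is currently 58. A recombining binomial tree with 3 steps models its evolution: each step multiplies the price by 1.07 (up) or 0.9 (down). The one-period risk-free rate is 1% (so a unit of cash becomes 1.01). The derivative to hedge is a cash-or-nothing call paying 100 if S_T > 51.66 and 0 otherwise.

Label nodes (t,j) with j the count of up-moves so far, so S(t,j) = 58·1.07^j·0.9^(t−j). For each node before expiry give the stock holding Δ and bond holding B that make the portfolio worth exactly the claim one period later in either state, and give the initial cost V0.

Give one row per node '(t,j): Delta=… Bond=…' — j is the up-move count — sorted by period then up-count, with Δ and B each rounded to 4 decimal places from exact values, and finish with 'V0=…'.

No-arbitrage ⇒ martingale measure with p* = (R−d)/(u−d) = 0.6471.
At expiry t=3: V(3,0)=0.0000, V(3,1)=0.0000, V(3,2)=100.0000, V(3,3)=100.0000
Node (2,0) S=46.9800: V=(p*·0.0000+(1−p*)·0.0000)/1.01=0.0000; Δ=(0.0000−0.0000)/(50.2686−42.2820)=0.0000; B=V−Δ·S=0.0000
Node (2,1) S=55.8540: V=(p*·100.0000+(1−p*)·0.0000)/1.01=64.0652; Δ=(100.0000−0.0000)/(59.7638−50.2686)=10.5317; B=V−Δ·S=-524.1701
Node (2,2) S=66.4042: V=(p*·100.0000+(1−p*)·100.0000)/1.01=99.0099; Δ=(100.0000−100.0000)/(71.0525−59.7638)=0.0000; B=V−Δ·S=99.0099
Node (1,0) S=52.2000: V=(p*·64.0652+(1−p*)·0.0000)/1.01=41.0435; Δ=(64.0652−0.0000)/(55.8540−46.9800)=7.2194; B=V−Δ·S=-335.8108
Node (1,1) S=62.0600: V=(p*·99.0099+(1−p*)·64.0652)/1.01=85.8183; Δ=(99.0099−64.0652)/(66.4042−55.8540)=3.3122; B=V−Δ·S=-119.7386
Node (0,0) S=58.0000: V=(p*·85.8183+(1−p*)·41.0435)/1.01=69.3222; Δ=(85.8183−41.0435)/(62.0600−52.2000)=4.5411; B=V−Δ·S=-194.0588
Root portfolio cost Δ·58+B reproduces V0=69.3222.

(0,0): Delta=4.5411 Bond=-194.0588
(1,0): Delta=7.2194 Bond=-335.8108
(1,1): Delta=3.3122 Bond=-119.7386
(2,0): Delta=0.0000 Bond=0.0000
(2,1): Delta=10.5317 Bond=-524.1701
(2,2): Delta=0.0000 Bond=99.0099
V0=69.3222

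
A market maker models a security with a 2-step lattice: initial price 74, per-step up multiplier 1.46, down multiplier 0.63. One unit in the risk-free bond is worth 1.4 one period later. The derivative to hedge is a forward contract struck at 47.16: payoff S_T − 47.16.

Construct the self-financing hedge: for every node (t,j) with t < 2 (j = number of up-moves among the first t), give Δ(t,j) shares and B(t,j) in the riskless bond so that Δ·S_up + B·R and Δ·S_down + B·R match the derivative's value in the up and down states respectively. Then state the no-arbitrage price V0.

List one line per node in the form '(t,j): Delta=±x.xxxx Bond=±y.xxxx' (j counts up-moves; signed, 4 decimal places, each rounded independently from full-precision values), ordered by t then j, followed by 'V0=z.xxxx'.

(0,0): Delta=1.0000 Bond=-24.0612
(1,0): Delta=1.0000 Bond=-33.6857
(1,1): Delta=1.0000 Bond=-33.6857
V0=49.9388

Since d<R<u, set p* = (R−d)/(u−d) = 0.9277; price each node as the discounted p*-expectation of its children.
At expiry t=2: V(2,0)=-17.7894, V(2,1)=20.9052, V(2,2)=110.5784
Node (1,0) S=46.6200: V=(p*·20.9052+(1−p*)·-17.7894)/1.4=12.9343; Δ=(20.9052−-17.7894)/(68.0652−29.3706)=1.0000; B=V−Δ·S=-33.6857
Node (1,1) S=108.0400: V=(p*·110.5784+(1−p*)·20.9052)/1.4=74.3543; Δ=(110.5784−20.9052)/(157.7384−68.0652)=1.0000; B=V−Δ·S=-33.6857
Node (0,0) S=74.0000: V=(p*·74.3543+(1−p*)·12.9343)/1.4=49.9388; Δ=(74.3543−12.9343)/(108.0400−46.6200)=1.0000; B=V−Δ·S=-24.0612
The time-0 hedge costs 49.9388, which is the no-arbitrage price.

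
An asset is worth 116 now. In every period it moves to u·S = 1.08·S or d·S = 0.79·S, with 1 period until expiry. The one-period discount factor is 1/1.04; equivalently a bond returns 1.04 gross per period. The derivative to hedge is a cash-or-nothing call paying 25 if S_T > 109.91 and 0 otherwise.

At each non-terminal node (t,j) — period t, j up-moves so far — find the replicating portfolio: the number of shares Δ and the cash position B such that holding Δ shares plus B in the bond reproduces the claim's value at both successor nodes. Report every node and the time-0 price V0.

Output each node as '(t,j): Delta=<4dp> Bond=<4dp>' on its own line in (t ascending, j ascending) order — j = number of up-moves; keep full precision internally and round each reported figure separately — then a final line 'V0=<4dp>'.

(0,0): Delta=0.7432 Bond=-65.4841
V0=20.7228

The replicating-portfolio and risk-neutral prices coincide; use p* = (1.04−0.79)/(1.08−0.79) = 0.8621 for the latter.
At expiry t=1: V(1,0)=0.0000, V(1,1)=25.0000
(0,0): S=116.0000. Δ = (V_up−V_dn)/(S_up−S_dn) = (25.0000−0.0000)/(125.2800−91.6400) = 0.7432. V = [p*·25.0000 + (1−p*)·0.0000]/1.04 = 20.7228. B = V − Δ·S = -65.4841.
Self-financing check: at every node Δ·S+B equals the discounted successor values.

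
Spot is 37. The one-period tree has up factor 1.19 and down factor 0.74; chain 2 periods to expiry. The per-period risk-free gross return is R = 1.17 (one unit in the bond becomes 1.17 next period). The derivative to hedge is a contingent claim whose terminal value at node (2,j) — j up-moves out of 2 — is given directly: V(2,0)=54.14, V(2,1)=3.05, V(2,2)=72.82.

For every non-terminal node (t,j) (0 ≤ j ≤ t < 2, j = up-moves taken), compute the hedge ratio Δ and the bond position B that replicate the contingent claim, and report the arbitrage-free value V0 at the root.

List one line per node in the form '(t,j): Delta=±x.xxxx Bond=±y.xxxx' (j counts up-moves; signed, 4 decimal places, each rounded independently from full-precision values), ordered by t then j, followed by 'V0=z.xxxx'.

(0,0): Delta=3.3058 Bond=-73.4743
(1,0): Delta=-4.1466 Bond=118.0809
(1,1): Delta=3.5213 Bond=-95.4555
V0=48.8399

The replicating-portfolio and risk-neutral prices coincide; use p* = (1.17−0.74)/(1.19−0.74) = 0.9556 for the latter.
At expiry t=2: V(2,0)=54.1400, V(2,1)=3.0500, V(2,2)=72.8200
(1,0): S=27.3800. Δ = (V_up−V_dn)/(S_up−S_dn) = (3.0500−54.1400)/(32.5822−20.2612) = -4.1466. V = [p*·3.0500 + (1−p*)·54.1400]/1.17 = 4.5476. B = V − Δ·S = 118.0809.
(1,1): S=44.0300. Δ = (V_up−V_dn)/(S_up−S_dn) = (72.8200−3.0500)/(52.3957−32.5822) = 3.5213. V = [p*·72.8200 + (1−p*)·3.0500]/1.17 = 59.5890. B = V − Δ·S = -95.4555.
(0,0): S=37.0000. Δ = (V_up−V_dn)/(S_up−S_dn) = (59.5890−4.5476)/(44.0300−27.3800) = 3.3058. V = [p*·59.5890 + (1−p*)·4.5476]/1.17 = 48.8399. B = V − Δ·S = -73.4743.
Self-financing check: at every node Δ·S+B equals the discounted successor values.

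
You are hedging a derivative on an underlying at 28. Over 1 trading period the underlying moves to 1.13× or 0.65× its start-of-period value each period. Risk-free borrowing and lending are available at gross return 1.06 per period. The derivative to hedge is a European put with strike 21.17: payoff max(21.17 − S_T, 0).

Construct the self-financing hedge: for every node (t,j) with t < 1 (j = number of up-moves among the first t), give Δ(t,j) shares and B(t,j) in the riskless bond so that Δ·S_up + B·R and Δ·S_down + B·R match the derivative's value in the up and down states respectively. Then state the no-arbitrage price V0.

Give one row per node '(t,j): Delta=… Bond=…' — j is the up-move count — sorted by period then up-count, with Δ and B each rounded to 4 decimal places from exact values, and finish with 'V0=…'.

(0,0): Delta=-0.2210 Bond=6.5961
V0=0.4086

Since d<R<u, set p* = (R−d)/(u−d) = 0.8542; price each node as the discounted p*-expectation of its children.
Terminal values V(1,·): V(1,0)=2.9700, V(1,1)=0.0000
(0,0): S=28.0000. Δ = (V_up−V_dn)/(S_up−S_dn) = (0.0000−2.9700)/(31.6400−18.2000) = -0.2210. V = [p*·0.0000 + (1−p*)·2.9700]/1.06 = 0.4086. B = V − Δ·S = 6.5961.
Check: Δ(0,0)·S0 + B(0,0) = 0.4086 = V0.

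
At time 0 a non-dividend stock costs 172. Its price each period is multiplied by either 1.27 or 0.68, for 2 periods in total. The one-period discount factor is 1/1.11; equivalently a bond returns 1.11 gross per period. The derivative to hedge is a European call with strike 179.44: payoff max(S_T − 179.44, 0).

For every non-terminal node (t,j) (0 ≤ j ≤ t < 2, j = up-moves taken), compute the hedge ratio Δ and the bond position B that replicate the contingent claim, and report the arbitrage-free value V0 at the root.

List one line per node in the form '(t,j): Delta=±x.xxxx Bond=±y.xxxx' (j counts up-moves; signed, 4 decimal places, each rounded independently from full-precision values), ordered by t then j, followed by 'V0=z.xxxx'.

(0,0): Delta=0.6339 Bond=-66.7974
(1,0): Delta=0.0000 Bond=0.0000
(1,1): Delta=0.7602 Bond=-101.7340
V0=42.2395

Risk-neutral probability p* = (R−d)/(u−d) = (1.11−0.68)/(1.27−0.68) = 0.7288.
Terminal payoffs: V(2,0)=0.0000, V(2,1)=0.0000, V(2,2)=97.9788
  t=1,j=0: stock 116.9600 → up 148.5392 (V=0.0000), down 79.5328 (V=0.0000). Price 0.0000; hedge Δ=0.0000, bond B=0.0000.
  t=1,j=1: stock 218.4400 → up 277.4188 (V=97.9788), down 148.5392 (V=0.0000). Price 64.3318; hedge Δ=0.7602, bond B=-101.7340.
  t=0,j=0: stock 172.0000 → up 218.4400 (V=64.3318), down 116.9600 (V=0.0000). Price 42.2395; hedge Δ=0.6339, bond B=-66.7974.
Root portfolio cost Δ·172+B reproduces V0=42.2395.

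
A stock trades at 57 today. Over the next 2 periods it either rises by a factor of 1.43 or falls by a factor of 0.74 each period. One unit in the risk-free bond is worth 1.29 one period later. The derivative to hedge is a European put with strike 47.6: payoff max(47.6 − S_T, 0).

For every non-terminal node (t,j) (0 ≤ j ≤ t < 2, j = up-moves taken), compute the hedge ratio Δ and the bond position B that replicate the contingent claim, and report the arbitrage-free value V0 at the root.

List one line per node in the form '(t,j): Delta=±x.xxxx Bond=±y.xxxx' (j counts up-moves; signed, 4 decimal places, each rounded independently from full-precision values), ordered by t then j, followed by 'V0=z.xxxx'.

Since d<R<u, set p* = (R−d)/(u−d) = 0.7971; price each node as the discounted p*-expectation of its children.
Terminal payoffs: V(2,0)=16.3868, V(2,1)=0.0000, V(2,2)=0.0000
  t=1,j=0: stock 42.1800 → up 60.3174 (V=0.0000), down 31.2132 (V=16.3868). Price 2.5774; hedge Δ=-0.5630, bond B=26.3264.
  t=1,j=1: stock 81.5100 → up 116.5593 (V=0.0000), down 60.3174 (V=0.0000). Price 0.0000; hedge Δ=0.0000, bond B=0.0000.
  t=0,j=0: stock 57.0000 → up 81.5100 (V=0.0000), down 42.1800 (V=2.5774). Price 0.4054; hedge Δ=-0.0655, bond B=4.1408.
The time-0 hedge costs 0.4054, which is the no-arbitrage price.

(0,0): Delta=-0.0655 Bond=4.1408
(1,0): Delta=-0.5630 Bond=26.3264
(1,1): Delta=0.0000 Bond=0.0000
V0=0.4054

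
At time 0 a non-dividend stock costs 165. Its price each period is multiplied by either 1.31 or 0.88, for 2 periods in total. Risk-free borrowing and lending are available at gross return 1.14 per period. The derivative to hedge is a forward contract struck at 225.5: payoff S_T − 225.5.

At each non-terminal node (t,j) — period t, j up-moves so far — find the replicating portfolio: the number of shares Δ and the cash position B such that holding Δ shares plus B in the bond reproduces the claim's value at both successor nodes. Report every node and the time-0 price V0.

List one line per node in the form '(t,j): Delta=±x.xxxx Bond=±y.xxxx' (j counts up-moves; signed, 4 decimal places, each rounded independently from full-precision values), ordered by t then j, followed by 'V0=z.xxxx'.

No-arbitrage ⇒ martingale measure with p* = (R−d)/(u−d) = 0.6047.
Terminal values V(2,·): V(2,0)=-97.7240, V(2,1)=-35.2880, V(2,2)=57.6565
  t=1,j=0: stock 145.2000 → up 190.2120 (V=-35.2880), down 127.7760 (V=-97.7240). Price -52.6070; hedge Δ=1.0000, bond B=-197.8070.
  t=1,j=1: stock 216.1500 → up 283.1565 (V=57.6565), down 190.2120 (V=-35.2880). Price 18.3430; hedge Δ=1.0000, bond B=-197.8070.
  t=0,j=0: stock 165.0000 → up 216.1500 (V=18.3430), down 145.2000 (V=-52.6070). Price -8.5149; hedge Δ=1.0000, bond B=-173.5149.
The time-0 hedge costs -8.5149, which is the no-arbitrage price.

(0,0): Delta=1.0000 Bond=-173.5149
(1,0): Delta=1.0000 Bond=-197.8070
(1,1): Delta=1.0000 Bond=-197.8070
V0=-8.5149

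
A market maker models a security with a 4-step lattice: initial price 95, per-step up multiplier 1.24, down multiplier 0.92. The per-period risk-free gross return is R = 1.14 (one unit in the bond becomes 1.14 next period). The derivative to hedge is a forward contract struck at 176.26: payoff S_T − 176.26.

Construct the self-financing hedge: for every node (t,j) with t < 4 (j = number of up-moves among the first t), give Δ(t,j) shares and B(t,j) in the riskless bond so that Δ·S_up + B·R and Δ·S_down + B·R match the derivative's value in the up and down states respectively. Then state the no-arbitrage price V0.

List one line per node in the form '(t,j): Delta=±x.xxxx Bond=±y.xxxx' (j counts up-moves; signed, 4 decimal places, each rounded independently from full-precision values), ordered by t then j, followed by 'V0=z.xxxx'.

No-arbitrage ⇒ martingale measure with p* = (R−d)/(u−d) = 0.6875.
Terminal payoffs: V(4,0)=-108.2027, V(4,1)=-84.5306, V(4,2)=-52.6247, V(4,3)=-9.6211, V(4,4)=48.3403
Node (3,0) S=73.9754: V=(p*·-84.5306+(1−p*)·-108.2027)/1.14=-80.6387; Δ=(-84.5306−-108.2027)/(91.7294−68.0573)=1.0000; B=V−Δ·S=-154.6140
Node (3,1) S=99.7059: V=(p*·-52.6247+(1−p*)·-84.5306)/1.14=-54.9081; Δ=(-52.6247−-84.5306)/(123.6353−91.7294)=1.0000; B=V−Δ·S=-154.6140
Node (3,2) S=134.3862: V=(p*·-9.6211+(1−p*)·-52.6247)/1.14=-20.2278; Δ=(-9.6211−-52.6247)/(166.6389−123.6353)=1.0000; B=V−Δ·S=-154.6140
Node (3,3) S=181.1293: V=(p*·48.3403+(1−p*)·-9.6211)/1.14=26.5152; Δ=(48.3403−-9.6211)/(224.6003−166.6389)=1.0000; B=V−Δ·S=-154.6140
Node (2,0) S=80.4080: V=(p*·-54.9081+(1−p*)·-80.6387)/1.14=-55.2183; Δ=(-54.9081−-80.6387)/(99.7059−73.9754)=1.0000; B=V−Δ·S=-135.6263
Node (2,1) S=108.3760: V=(p*·-20.2278+(1−p*)·-54.9081)/1.14=-27.2503; Δ=(-20.2278−-54.9081)/(134.3862−99.7059)=1.0000; B=V−Δ·S=-135.6263
Node (2,2) S=146.0720: V=(p*·26.5152+(1−p*)·-20.2278)/1.14=10.4457; Δ=(26.5152−-20.2278)/(181.1293−134.3862)=1.0000; B=V−Δ·S=-135.6263
Node (1,0) S=87.4000: V=(p*·-27.2503+(1−p*)·-55.2183)/1.14=-31.5705; Δ=(-27.2503−-55.2183)/(108.3760−80.4080)=1.0000; B=V−Δ·S=-118.9705
Node (1,1) S=117.8000: V=(p*·10.4457+(1−p*)·-27.2503)/1.14=-1.1705; Δ=(10.4457−-27.2503)/(146.0720−108.3760)=1.0000; B=V−Δ·S=-118.9705
Node (0,0) S=95.0000: V=(p*·-1.1705+(1−p*)·-31.5705)/1.14=-9.3601; Δ=(-1.1705−-31.5705)/(117.8000−87.4000)=1.0000; B=V−Δ·S=-104.3601
The time-0 hedge costs -9.3601, which is the no-arbitrage price.

(0,0): Delta=1.0000 Bond=-104.3601
(1,0): Delta=1.0000 Bond=-118.9705
(1,1): Delta=1.0000 Bond=-118.9705
(2,0): Delta=1.0000 Bond=-135.6263
(2,1): Delta=1.0000 Bond=-135.6263
(2,2): Delta=1.0000 Bond=-135.6263
(3,0): Delta=1.0000 Bond=-154.6140
(3,1): Delta=1.0000 Bond=-154.6140
(3,2): Delta=1.0000 Bond=-154.6140
(3,3): Delta=1.0000 Bond=-154.6140
V0=-9.3601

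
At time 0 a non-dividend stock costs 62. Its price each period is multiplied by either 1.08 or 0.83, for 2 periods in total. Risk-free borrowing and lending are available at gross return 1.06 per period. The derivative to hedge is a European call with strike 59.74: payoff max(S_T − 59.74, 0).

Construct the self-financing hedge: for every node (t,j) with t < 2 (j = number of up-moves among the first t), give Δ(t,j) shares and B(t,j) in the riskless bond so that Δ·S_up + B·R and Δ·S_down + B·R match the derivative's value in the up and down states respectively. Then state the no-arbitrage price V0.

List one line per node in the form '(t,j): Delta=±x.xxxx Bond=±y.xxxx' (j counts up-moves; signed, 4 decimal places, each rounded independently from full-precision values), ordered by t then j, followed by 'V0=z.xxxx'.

The replicating-portfolio and risk-neutral prices coincide; use p* = (1.06−0.83)/(1.08−0.83) = 0.9200 for the latter.
Payoff layer (t=2): V(2,0)=0.0000, V(2,1)=0.0000, V(2,2)=12.5768
Node (1,0) S=51.4600: V=(p*·0.0000+(1−p*)·0.0000)/1.06=0.0000; Δ=(0.0000−0.0000)/(55.5768−42.7118)=0.0000; B=V−Δ·S=0.0000
Node (1,1) S=66.9600: V=(p*·12.5768+(1−p*)·0.0000)/1.06=10.9157; Δ=(12.5768−0.0000)/(72.3168−55.5768)=0.7513; B=V−Δ·S=-39.3915
Node (0,0) S=62.0000: V=(p*·10.9157+(1−p*)·0.0000)/1.06=9.4740; Δ=(10.9157−0.0000)/(66.9600−51.4600)=0.7042; B=V−Δ·S=-34.1888
Each (Δ,B) replicates both successor values, so the strategy is self-financing and V0 is arbitrage-free.

(0,0): Delta=0.7042 Bond=-34.1888
(1,0): Delta=0.0000 Bond=0.0000
(1,1): Delta=0.7513 Bond=-39.3915
V0=9.4740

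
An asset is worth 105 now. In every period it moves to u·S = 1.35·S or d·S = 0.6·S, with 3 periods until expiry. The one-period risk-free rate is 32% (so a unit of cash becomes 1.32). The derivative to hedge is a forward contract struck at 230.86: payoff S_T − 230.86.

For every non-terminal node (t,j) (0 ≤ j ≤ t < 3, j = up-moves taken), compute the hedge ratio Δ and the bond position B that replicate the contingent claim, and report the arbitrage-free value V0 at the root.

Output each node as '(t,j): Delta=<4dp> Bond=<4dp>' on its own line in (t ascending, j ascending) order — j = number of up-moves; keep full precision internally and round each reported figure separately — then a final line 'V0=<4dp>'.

(0,0): Delta=1.0000 Bond=-100.3753
(1,0): Delta=1.0000 Bond=-132.4954
(1,1): Delta=1.0000 Bond=-132.4954
(2,0): Delta=1.0000 Bond=-174.8939
(2,1): Delta=1.0000 Bond=-174.8939
(2,2): Delta=1.0000 Bond=-174.8939
V0=4.6247

Since d<R<u, set p* = (R−d)/(u−d) = 0.9600; price each node as the discounted p*-expectation of its children.
Terminal payoffs: V(3,0)=-208.1800, V(3,1)=-179.8300, V(3,2)=-116.0425, V(3,3)=27.4794
(2,0): S=37.8000. Δ = (V_up−V_dn)/(S_up−S_dn) = (-179.8300−-208.1800)/(51.0300−22.6800) = 1.0000. V = [p*·-179.8300 + (1−p*)·-208.1800]/1.32 = -137.0939. B = V − Δ·S = -174.8939.
(2,1): S=85.0500. Δ = (V_up−V_dn)/(S_up−S_dn) = (-116.0425−-179.8300)/(114.8175−51.0300) = 1.0000. V = [p*·-116.0425 + (1−p*)·-179.8300]/1.32 = -89.8439. B = V − Δ·S = -174.8939.
(2,2): S=191.3625. Δ = (V_up−V_dn)/(S_up−S_dn) = (27.4794−-116.0425)/(258.3394−114.8175) = 1.0000. V = [p*·27.4794 + (1−p*)·-116.0425]/1.32 = 16.4686. B = V − Δ·S = -174.8939.
(1,0): S=63.0000. Δ = (V_up−V_dn)/(S_up−S_dn) = (-89.8439−-137.0939)/(85.0500−37.8000) = 1.0000. V = [p*·-89.8439 + (1−p*)·-137.0939]/1.32 = -69.4954. B = V − Δ·S = -132.4954.
(1,1): S=141.7500. Δ = (V_up−V_dn)/(S_up−S_dn) = (16.4686−-89.8439)/(191.3625−85.0500) = 1.0000. V = [p*·16.4686 + (1−p*)·-89.8439]/1.32 = 9.2546. B = V − Δ·S = -132.4954.
(0,0): S=105.0000. Δ = (V_up−V_dn)/(S_up−S_dn) = (9.2546−-69.4954)/(141.7500−63.0000) = 1.0000. V = [p*·9.2546 + (1−p*)·-69.4954]/1.32 = 4.6247. B = V − Δ·S = -100.3753.
Root portfolio cost Δ·105+B reproduces V0=4.6247.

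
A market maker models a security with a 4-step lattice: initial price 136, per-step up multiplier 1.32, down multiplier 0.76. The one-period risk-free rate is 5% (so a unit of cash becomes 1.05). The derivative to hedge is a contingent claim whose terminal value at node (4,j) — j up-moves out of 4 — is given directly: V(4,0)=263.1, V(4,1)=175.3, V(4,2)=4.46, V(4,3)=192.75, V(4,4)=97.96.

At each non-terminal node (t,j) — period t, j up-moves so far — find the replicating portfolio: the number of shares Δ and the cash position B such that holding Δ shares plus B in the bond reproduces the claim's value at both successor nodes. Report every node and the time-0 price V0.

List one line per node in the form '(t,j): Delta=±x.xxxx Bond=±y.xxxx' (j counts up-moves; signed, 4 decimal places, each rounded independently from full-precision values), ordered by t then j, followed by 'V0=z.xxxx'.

(0,0): Delta=-0.1323 Bond=112.8152
(1,0): Delta=-0.8654 Bond=194.2295
(1,1): Delta=0.2607 Bond=47.9082
(2,0): Delta=-2.8319 Bond=358.4130
(2,1): Delta=0.1887 Bond=60.1223
(2,2): Delta=0.2992 Bond=41.1621
(3,0): Delta=-2.6262 Bond=364.0544
(3,1): Delta=-2.9421 Bond=387.7660
(3,2): Delta=1.8670 Bond=-239.1204
(3,3): Delta=-0.5411 Bond=306.0891
V0=94.8201

The replicating-portfolio and risk-neutral prices coincide; use p* = (1.05−0.76)/(1.32−0.76) = 0.5179 for the latter.
Terminal payoffs: V(4,0)=263.1000, V(4,1)=175.3000, V(4,2)=4.4600, V(4,3)=192.7500, V(4,4)=97.9600
(3,0): S=59.7007. Δ = (V_up−V_dn)/(S_up−S_dn) = (175.3000−263.1000)/(78.8050−45.3726) = -2.6262. V = [p*·175.3000 + (1−p*)·263.1000]/1.05 = 207.2687. B = V − Δ·S = 364.0544.
(3,1): S=103.6908. Δ = (V_up−V_dn)/(S_up−S_dn) = (4.4600−175.3000)/(136.8718−78.8050) = -2.9421. V = [p*·4.4600 + (1−p*)·175.3000]/1.05 = 82.6946. B = V − Δ·S = 387.7660.
(3,2): S=180.0945. Δ = (V_up−V_dn)/(S_up−S_dn) = (192.7500−4.4600)/(237.7247−136.8718) = 1.8670. V = [p*·192.7500 + (1−p*)·4.4600]/1.05 = 97.1117. B = V − Δ·S = -239.1204.
(3,3): S=312.7956. Δ = (V_up−V_dn)/(S_up−S_dn) = (97.9600−192.7500)/(412.8903−237.7247) = -0.5411. V = [p*·97.9600 + (1−p*)·192.7500]/1.05 = 136.8213. B = V − Δ·S = 306.0891.
(2,0): S=78.5536. Δ = (V_up−V_dn)/(S_up−S_dn) = (82.6946−207.2687)/(103.6908−59.7007) = -2.8319. V = [p*·82.6946 + (1−p*)·207.2687]/1.05 = 135.9591. B = V − Δ·S = 358.4130.
(2,1): S=136.4352. Δ = (V_up−V_dn)/(S_up−S_dn) = (97.1117−82.6946)/(180.0945−103.6908) = 0.1887. V = [p*·97.1117 + (1−p*)·82.6946]/1.05 = 85.8672. B = V − Δ·S = 60.1223.
(2,2): S=236.9664. Δ = (V_up−V_dn)/(S_up−S_dn) = (136.8213−97.1117)/(312.7956−180.0945) = 0.2992. V = [p*·136.8213 + (1−p*)·97.1117]/1.05 = 112.0720. B = V − Δ·S = 41.1621.
(1,0): S=103.3600. Δ = (V_up−V_dn)/(S_up−S_dn) = (85.8672−135.9591)/(136.4352−78.5536) = -0.8654. V = [p*·85.8672 + (1−p*)·135.9591]/1.05 = 104.7797. B = V − Δ·S = 194.2295.
(1,1): S=179.5200. Δ = (V_up−V_dn)/(S_up−S_dn) = (112.0720−85.8672)/(236.9664−136.4352) = 0.2607. V = [p*·112.0720 + (1−p*)·85.8672]/1.05 = 94.7024. B = V − Δ·S = 47.9082.
(0,0): S=136.0000. Δ = (V_up−V_dn)/(S_up−S_dn) = (94.7024−104.7797)/(179.5200−103.3600) = -0.1323. V = [p*·94.7024 + (1−p*)·104.7797]/1.05 = 94.8201. B = V − Δ·S = 112.8152.
Check: Δ(0,0)·S0 + B(0,0) = 94.8201 = V0.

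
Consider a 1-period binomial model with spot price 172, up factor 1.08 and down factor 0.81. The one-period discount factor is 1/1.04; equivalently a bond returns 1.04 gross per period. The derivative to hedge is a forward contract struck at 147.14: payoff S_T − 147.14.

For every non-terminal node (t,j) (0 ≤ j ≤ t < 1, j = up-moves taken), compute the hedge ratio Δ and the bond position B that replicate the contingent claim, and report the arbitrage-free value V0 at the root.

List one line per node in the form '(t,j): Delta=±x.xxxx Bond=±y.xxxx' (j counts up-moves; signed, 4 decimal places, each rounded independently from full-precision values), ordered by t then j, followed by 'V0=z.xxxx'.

Risk-neutral probability p* = (R−d)/(u−d) = (1.04−0.81)/(1.08−0.81) = 0.8519.
Payoff layer (t=1): V(1,0)=-7.8200, V(1,1)=38.6200
  t=0,j=0: stock 172.0000 → up 185.7600 (V=38.6200), down 139.3200 (V=-7.8200). Price 30.5192; hedge Δ=1.0000, bond B=-141.4808.
Root portfolio cost Δ·172+B reproduces V0=30.5192.

(0,0): Delta=1.0000 Bond=-141.4808
V0=30.5192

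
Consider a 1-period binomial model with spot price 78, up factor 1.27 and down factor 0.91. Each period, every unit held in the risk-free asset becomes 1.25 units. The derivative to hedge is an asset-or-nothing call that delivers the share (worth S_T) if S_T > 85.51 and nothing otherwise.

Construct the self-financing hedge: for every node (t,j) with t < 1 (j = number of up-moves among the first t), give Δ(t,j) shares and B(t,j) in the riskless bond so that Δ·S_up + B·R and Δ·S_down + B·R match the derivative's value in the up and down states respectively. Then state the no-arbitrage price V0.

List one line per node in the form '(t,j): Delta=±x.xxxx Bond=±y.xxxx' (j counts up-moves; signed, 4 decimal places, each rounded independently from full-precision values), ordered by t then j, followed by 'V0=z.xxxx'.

(0,0): Delta=3.5278 Bond=-200.3213
V0=74.8453

No-arbitrage ⇒ martingale measure with p* = (R−d)/(u−d) = 0.9444.
Terminal payoffs: V(1,0)=0.0000, V(1,1)=99.0600
Node (0,0) S=78.0000: V=(p*·99.0600+(1−p*)·0.0000)/1.25=74.8453; Δ=(99.0600−0.0000)/(99.0600−70.9800)=3.5278; B=V−Δ·S=-200.3213
Each (Δ,B) replicates both successor values, so the strategy is self-financing and V0 is arbitrage-free.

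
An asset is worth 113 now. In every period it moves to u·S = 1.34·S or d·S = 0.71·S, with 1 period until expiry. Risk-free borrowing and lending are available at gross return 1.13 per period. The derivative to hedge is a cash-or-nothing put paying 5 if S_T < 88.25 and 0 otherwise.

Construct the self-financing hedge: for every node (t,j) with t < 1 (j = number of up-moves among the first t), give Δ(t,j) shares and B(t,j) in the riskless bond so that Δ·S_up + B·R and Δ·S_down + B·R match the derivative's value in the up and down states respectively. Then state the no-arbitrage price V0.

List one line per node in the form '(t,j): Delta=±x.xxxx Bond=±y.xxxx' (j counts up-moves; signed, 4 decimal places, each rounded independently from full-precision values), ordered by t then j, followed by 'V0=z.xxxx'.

Under the risk-neutral measure, an up-move has probability p* = (R−d)/(u−d) = 0.6667 and values discount at R = 1.13.
Payoff layer (t=1): V(1,0)=5.0000, V(1,1)=0.0000
(0,0): S=113.0000. Δ = (V_up−V_dn)/(S_up−S_dn) = (0.0000−5.0000)/(151.4200−80.2300) = -0.0702. V = [p*·0.0000 + (1−p*)·5.0000]/1.13 = 1.4749. B = V − Δ·S = 9.4114.
The time-0 hedge costs 1.4749, which is the no-arbitrage price.

(0,0): Delta=-0.0702 Bond=9.4114
V0=1.4749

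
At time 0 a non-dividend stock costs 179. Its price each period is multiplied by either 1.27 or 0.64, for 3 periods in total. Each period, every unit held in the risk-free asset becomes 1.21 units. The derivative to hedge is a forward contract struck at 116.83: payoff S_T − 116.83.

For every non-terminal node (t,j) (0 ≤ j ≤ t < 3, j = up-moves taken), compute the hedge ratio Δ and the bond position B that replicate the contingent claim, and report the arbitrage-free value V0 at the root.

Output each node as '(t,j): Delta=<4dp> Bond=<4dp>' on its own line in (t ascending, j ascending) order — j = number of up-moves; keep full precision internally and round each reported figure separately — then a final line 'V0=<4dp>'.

Under the risk-neutral measure, an up-move has probability p* = (R−d)/(u−d) = 0.9048 and values discount at R = 1.21.
Payoff layer (t=3): V(3,0)=-69.9062, V(3,1)=-23.7156, V(3,2)=67.9438, V(3,3)=249.8306
(2,0): S=73.3184. Δ = (V_up−V_dn)/(S_up−S_dn) = (-23.7156−-69.9062)/(93.1144−46.9238) = 1.0000. V = [p*·-23.7156 + (1−p*)·-69.9062]/1.21 = -23.2353. B = V − Δ·S = -96.5537.
(2,1): S=145.4912. Δ = (V_up−V_dn)/(S_up−S_dn) = (67.9438−-23.7156)/(184.7738−93.1144) = 1.0000. V = [p*·67.9438 + (1−p*)·-23.7156]/1.21 = 48.9375. B = V − Δ·S = -96.5537.
(2,2): S=288.7091. Δ = (V_up−V_dn)/(S_up−S_dn) = (249.8306−67.9438)/(366.6606−184.7738) = 1.0000. V = [p*·249.8306 + (1−p*)·67.9438]/1.21 = 192.1554. B = V − Δ·S = -96.5537.
(1,0): S=114.5600. Δ = (V_up−V_dn)/(S_up−S_dn) = (48.9375−-23.2353)/(145.4912−73.3184) = 1.0000. V = [p*·48.9375 + (1−p*)·-23.2353]/1.21 = 34.7635. B = V − Δ·S = -79.7965.
(1,1): S=227.3300. Δ = (V_up−V_dn)/(S_up−S_dn) = (192.1554−48.9375)/(288.7091−145.4912) = 1.0000. V = [p*·192.1554 + (1−p*)·48.9375]/1.21 = 147.5335. B = V − Δ·S = -79.7965.
(0,0): S=179.0000. Δ = (V_up−V_dn)/(S_up−S_dn) = (147.5335−34.7635)/(227.3300−114.5600) = 1.0000. V = [p*·147.5335 + (1−p*)·34.7635]/1.21 = 113.0525. B = V − Δ·S = -65.9475.
Self-financing check: at every node Δ·S+B equals the discounted successor values.

(0,0): Delta=1.0000 Bond=-65.9475
(1,0): Delta=1.0000 Bond=-79.7965
(1,1): Delta=1.0000 Bond=-79.7965
(2,0): Delta=1.0000 Bond=-96.5537
(2,1): Delta=1.0000 Bond=-96.5537
(2,2): Delta=1.0000 Bond=-96.5537
V0=113.0525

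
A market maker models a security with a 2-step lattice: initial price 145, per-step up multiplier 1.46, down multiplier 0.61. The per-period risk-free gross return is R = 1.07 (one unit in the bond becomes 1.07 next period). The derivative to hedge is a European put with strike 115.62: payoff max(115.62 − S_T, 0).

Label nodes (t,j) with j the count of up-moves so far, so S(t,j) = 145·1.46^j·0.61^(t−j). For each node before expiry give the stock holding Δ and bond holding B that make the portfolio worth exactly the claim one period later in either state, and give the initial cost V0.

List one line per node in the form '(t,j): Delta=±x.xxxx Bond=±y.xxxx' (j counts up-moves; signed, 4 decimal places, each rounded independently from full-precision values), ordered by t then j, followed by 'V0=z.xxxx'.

Risk-neutral probability p* = (R−d)/(u−d) = (1.07−0.61)/(1.46−0.61) = 0.5412.
Terminal payoffs: V(2,0)=61.6655, V(2,1)=0.0000, V(2,2)=0.0000
Node (1,0) S=88.4500: V=(p*·0.0000+(1−p*)·61.6655)/1.07=26.4426; Δ=(0.0000−61.6655)/(129.1370−53.9545)=-0.8202; B=V−Δ·S=98.9902
Node (1,1) S=211.7000: V=(p*·0.0000+(1−p*)·0.0000)/1.07=0.0000; Δ=(0.0000−0.0000)/(309.0820−129.1370)=0.0000; B=V−Δ·S=0.0000
Node (0,0) S=145.0000: V=(p*·0.0000+(1−p*)·26.4426)/1.07=11.3388; Δ=(0.0000−26.4426)/(211.7000−88.4500)=-0.2145; B=V−Δ·S=42.4477
Check: Δ(0,0)·S0 + B(0,0) = 11.3388 = V0.

(0,0): Delta=-0.2145 Bond=42.4477
(1,0): Delta=-0.8202 Bond=98.9902
(1,1): Delta=0.0000 Bond=0.0000
V0=11.3388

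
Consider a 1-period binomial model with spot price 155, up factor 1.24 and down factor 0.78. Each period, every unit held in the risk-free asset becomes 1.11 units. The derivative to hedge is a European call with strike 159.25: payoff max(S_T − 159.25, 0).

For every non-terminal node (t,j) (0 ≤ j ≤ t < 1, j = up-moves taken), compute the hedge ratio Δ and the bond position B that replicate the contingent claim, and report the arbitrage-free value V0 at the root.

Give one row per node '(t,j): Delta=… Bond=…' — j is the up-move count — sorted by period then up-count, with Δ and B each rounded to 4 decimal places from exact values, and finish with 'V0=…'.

Risk-neutral probability p* = (R−d)/(u−d) = (1.11−0.78)/(1.24−0.78) = 0.7174.
Payoff layer (t=1): V(1,0)=0.0000, V(1,1)=32.9500
  t=0,j=0: stock 155.0000 → up 192.2000 (V=32.9500), down 120.9000 (V=0.0000). Price 21.2955; hedge Δ=0.4621, bond B=-50.3349.
The time-0 hedge costs 21.2955, which is the no-arbitrage price.

(0,0): Delta=0.4621 Bond=-50.3349
V0=21.2955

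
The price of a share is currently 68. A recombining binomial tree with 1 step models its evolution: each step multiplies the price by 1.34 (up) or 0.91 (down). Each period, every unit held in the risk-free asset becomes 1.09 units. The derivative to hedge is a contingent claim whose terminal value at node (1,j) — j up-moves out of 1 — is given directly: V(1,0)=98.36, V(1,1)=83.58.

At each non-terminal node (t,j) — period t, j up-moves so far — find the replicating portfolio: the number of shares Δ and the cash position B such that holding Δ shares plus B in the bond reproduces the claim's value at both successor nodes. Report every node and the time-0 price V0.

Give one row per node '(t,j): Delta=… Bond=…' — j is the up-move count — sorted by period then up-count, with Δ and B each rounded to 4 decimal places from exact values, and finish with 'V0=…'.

Since d<R<u, set p* = (R−d)/(u−d) = 0.4186; price each node as the discounted p*-expectation of its children.
Terminal values V(1,·): V(1,0)=98.3600, V(1,1)=83.5800
  t=0,j=0: stock 68.0000 → up 91.1200 (V=83.5800), down 61.8800 (V=98.3600). Price 84.5624; hedge Δ=-0.5055, bond B=118.9345.
Root portfolio cost Δ·68+B reproduces V0=84.5624.

(0,0): Delta=-0.5055 Bond=118.9345
V0=84.5624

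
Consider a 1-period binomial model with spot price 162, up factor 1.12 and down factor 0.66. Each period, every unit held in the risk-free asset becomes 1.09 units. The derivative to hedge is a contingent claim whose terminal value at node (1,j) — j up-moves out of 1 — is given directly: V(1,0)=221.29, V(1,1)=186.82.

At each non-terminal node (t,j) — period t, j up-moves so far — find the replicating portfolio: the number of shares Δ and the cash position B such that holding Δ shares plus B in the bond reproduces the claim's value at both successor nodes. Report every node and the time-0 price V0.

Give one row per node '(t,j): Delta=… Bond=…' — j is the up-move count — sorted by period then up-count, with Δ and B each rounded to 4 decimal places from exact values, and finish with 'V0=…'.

(0,0): Delta=-0.4626 Bond=248.3917
V0=173.4569

No-arbitrage ⇒ martingale measure with p* = (R−d)/(u−d) = 0.9348.
Payoff layer (t=1): V(1,0)=221.2900, V(1,1)=186.8200
(0,0): S=162.0000. Δ = (V_up−V_dn)/(S_up−S_dn) = (186.8200−221.2900)/(181.4400−106.9200) = -0.4626. V = [p*·186.8200 + (1−p*)·221.2900]/1.09 = 173.4569. B = V − Δ·S = 248.3917.
Self-financing check: at every node Δ·S+B equals the discounted successor values.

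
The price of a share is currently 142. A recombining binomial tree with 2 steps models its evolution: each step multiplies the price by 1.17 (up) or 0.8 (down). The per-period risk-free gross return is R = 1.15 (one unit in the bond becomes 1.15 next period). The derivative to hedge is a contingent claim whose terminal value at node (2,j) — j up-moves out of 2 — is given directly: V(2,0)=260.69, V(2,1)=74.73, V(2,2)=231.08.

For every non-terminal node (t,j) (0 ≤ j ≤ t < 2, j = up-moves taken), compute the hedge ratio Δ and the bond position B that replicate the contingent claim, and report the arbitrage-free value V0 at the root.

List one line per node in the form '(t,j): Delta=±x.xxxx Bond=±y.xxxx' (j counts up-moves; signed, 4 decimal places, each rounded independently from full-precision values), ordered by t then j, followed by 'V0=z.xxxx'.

(0,0): Delta=2.2814 Bond=-161.2591
(1,0): Delta=-4.4242 Bond=576.3180
(1,1): Delta=2.5434 Bond=-228.9774
V0=162.7051

Risk-neutral probability p* = (R−d)/(u−d) = (1.15−0.8)/(1.17−0.8) = 0.9459.
Terminal payoffs: V(2,0)=260.6900, V(2,1)=74.7300, V(2,2)=231.0800
(1,0): S=113.6000. Δ = (V_up−V_dn)/(S_up−S_dn) = (74.7300−260.6900)/(132.9120−90.8800) = -4.4242. V = [p*·74.7300 + (1−p*)·260.6900]/1.15 = 73.7234. B = V − Δ·S = 576.3180.
(1,1): S=166.1400. Δ = (V_up−V_dn)/(S_up−S_dn) = (231.0800−74.7300)/(194.3838−132.9120) = 2.5434. V = [p*·231.0800 + (1−p*)·74.7300]/1.15 = 193.5901. B = V − Δ·S = -228.9774.
(0,0): S=142.0000. Δ = (V_up−V_dn)/(S_up−S_dn) = (193.5901−73.7234)/(166.1400−113.6000) = 2.2814. V = [p*·193.5901 + (1−p*)·73.7234]/1.15 = 162.7051. B = V − Δ·S = -161.2591.
The time-0 hedge costs 162.7051, which is the no-arbitrage price.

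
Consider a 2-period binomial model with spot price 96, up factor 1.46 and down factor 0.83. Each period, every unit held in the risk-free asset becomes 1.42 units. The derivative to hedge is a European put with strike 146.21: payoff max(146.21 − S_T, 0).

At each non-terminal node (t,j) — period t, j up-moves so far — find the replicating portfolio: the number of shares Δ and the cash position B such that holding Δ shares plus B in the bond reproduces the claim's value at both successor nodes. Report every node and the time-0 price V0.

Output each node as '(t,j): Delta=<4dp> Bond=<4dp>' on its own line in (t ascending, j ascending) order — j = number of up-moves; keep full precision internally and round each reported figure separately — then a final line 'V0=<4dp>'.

Risk-neutral probability p* = (R−d)/(u−d) = (1.42−0.83)/(1.46−0.83) = 0.9365.
Terminal payoffs: V(2,0)=80.0756, V(2,1)=29.8772, V(2,2)=0.0000
  t=1,j=0: stock 79.6800 → up 116.3328 (V=29.8772), down 66.1344 (V=80.0756). Price 23.2848; hedge Δ=-1.0000, bond B=102.9648.
  t=1,j=1: stock 140.1600 → up 204.6336 (V=0.0000), down 116.3328 (V=29.8772). Price 1.3359; hedge Δ=-0.3384, bond B=48.7600.
  t=0,j=0: stock 96.0000 → up 140.1600 (V=1.3359), down 79.6800 (V=23.2848). Price 1.9222; hedge Δ=-0.3629, bond B=36.7617.
Root portfolio cost Δ·96+B reproduces V0=1.9222.

(0,0): Delta=-0.3629 Bond=36.7617
(1,0): Delta=-1.0000 Bond=102.9648
(1,1): Delta=-0.3384 Bond=48.7600
V0=1.9222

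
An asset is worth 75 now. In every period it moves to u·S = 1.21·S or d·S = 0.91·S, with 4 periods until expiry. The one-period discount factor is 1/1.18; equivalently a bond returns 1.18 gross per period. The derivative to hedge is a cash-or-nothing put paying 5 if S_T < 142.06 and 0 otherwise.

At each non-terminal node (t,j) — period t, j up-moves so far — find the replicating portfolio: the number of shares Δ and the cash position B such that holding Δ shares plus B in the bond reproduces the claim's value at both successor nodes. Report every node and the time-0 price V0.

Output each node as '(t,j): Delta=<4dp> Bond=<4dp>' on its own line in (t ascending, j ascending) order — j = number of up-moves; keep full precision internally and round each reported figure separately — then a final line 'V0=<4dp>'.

No-arbitrage ⇒ martingale measure with p* = (R−d)/(u−d) = 0.9000.
Terminal payoffs: V(4,0)=5.0000, V(4,1)=5.0000, V(4,2)=5.0000, V(4,3)=5.0000, V(4,4)=0.0000
(3,0): S=56.5178. Δ = (V_up−V_dn)/(S_up−S_dn) = (5.0000−5.0000)/(68.3866−51.4312) = 0.0000. V = [p*·5.0000 + (1−p*)·5.0000]/1.18 = 4.2373. B = V − Δ·S = 4.2373.
(3,1): S=75.1501. Δ = (V_up−V_dn)/(S_up−S_dn) = (5.0000−5.0000)/(90.9316−68.3866) = 0.0000. V = [p*·5.0000 + (1−p*)·5.0000]/1.18 = 4.2373. B = V − Δ·S = 4.2373.
(3,2): S=99.9248. Δ = (V_up−V_dn)/(S_up−S_dn) = (5.0000−5.0000)/(120.9090−90.9316) = 0.0000. V = [p*·5.0000 + (1−p*)·5.0000]/1.18 = 4.2373. B = V − Δ·S = 4.2373.
(3,3): S=132.8671. Δ = (V_up−V_dn)/(S_up−S_dn) = (0.0000−5.0000)/(160.7692−120.9090) = -0.1254. V = [p*·0.0000 + (1−p*)·5.0000]/1.18 = 0.4237. B = V − Δ·S = 17.0904.
(2,0): S=62.1075. Δ = (V_up−V_dn)/(S_up−S_dn) = (4.2373−4.2373)/(75.1501−56.5178) = 0.0000. V = [p*·4.2373 + (1−p*)·4.2373]/1.18 = 3.5909. B = V − Δ·S = 3.5909.
(2,1): S=82.5825. Δ = (V_up−V_dn)/(S_up−S_dn) = (4.2373−4.2373)/(99.9248−75.1501) = 0.0000. V = [p*·4.2373 + (1−p*)·4.2373]/1.18 = 3.5909. B = V − Δ·S = 3.5909.
(2,2): S=109.8075. Δ = (V_up−V_dn)/(S_up−S_dn) = (0.4237−4.2373)/(132.8671−99.9248) = -0.1158. V = [p*·0.4237 + (1−p*)·4.2373]/1.18 = 0.6823. B = V − Δ·S = 13.3941.
(1,0): S=68.2500. Δ = (V_up−V_dn)/(S_up−S_dn) = (3.5909−3.5909)/(82.5825−62.1075) = 0.0000. V = [p*·3.5909 + (1−p*)·3.5909]/1.18 = 3.0432. B = V − Δ·S = 3.0432.
(1,1): S=90.7500. Δ = (V_up−V_dn)/(S_up−S_dn) = (0.6823−3.5909)/(109.8075−82.5825) = -0.1068. V = [p*·0.6823 + (1−p*)·3.5909]/1.18 = 0.8247. B = V − Δ·S = 10.5202.
(0,0): S=75.0000. Δ = (V_up−V_dn)/(S_up−S_dn) = (0.8247−3.0432)/(90.7500−68.2500) = -0.0986. V = [p*·0.8247 + (1−p*)·3.0432]/1.18 = 0.8869. B = V − Δ·S = 8.2818.
Each (Δ,B) replicates both successor values, so the strategy is self-financing and V0 is arbitrage-free.

(0,0): Delta=-0.0986 Bond=8.2818
(1,0): Delta=0.0000 Bond=3.0432
(1,1): Delta=-0.1068 Bond=10.5202
(2,0): Delta=0.0000 Bond=3.5909
(2,1): Delta=0.0000 Bond=3.5909
(2,2): Delta=-0.1158 Bond=13.3941
(3,0): Delta=0.0000 Bond=4.2373
(3,1): Delta=0.0000 Bond=4.2373
(3,2): Delta=0.0000 Bond=4.2373
(3,3): Delta=-0.1254 Bond=17.0904
V0=0.8869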